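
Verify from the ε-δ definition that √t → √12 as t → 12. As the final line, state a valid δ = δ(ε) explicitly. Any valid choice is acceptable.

δ = min(12, √12·ε)

Let ε > 0. We want δ > 0 such that 0 < |t − 12| < δ implies |√t − √12| < ε.
Rationalise: √t − √12 = (t − 12)/(√t + √12), so |√t − √12| = |t − 12|/(√t + √12).
Restrict δ ≤ 12 so that |t − 12| < 12 forces t > 0, and then √t + √12 > √12.
Hence |√t − √12| < |t − 12|/√12, which is < ε once |t − 12| < √12·ε.
Take δ = min(12, √12·ε). If 0 < |t − 12| < δ then t > 0 and |√t − √12| < |t − 12|/√12 < ε.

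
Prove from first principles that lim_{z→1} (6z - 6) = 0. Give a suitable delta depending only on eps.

delta = eps/6

Let eps > 0. We need delta > 0 so that 0 < |z − 1| < delta implies |(6z - 6)| < eps.
|(6z - 6)| = |6z - 6| = 6|z − 1|.
Thus it suffices that |z − 1| < eps/6.
Take delta = eps/6. If 0 < |z − 1| < delta then |(6z - 6)| = 6|z − 1| < 6·(eps/6) = eps.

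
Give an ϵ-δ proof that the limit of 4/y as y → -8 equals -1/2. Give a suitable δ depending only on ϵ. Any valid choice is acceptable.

Fix ϵ > 0. We seek δ > 0 such that 0 < |y + 8| < δ implies |4/y + 1/2| < ϵ.
|4/y + 1/2| = 4·|-8 − y|/(8·|y|) = 4|y + 8|/(8|y|).
Restrict δ ≤ 4. Then |y + 8| < 4 gives |y| > 4, so 8|y| > 32.
Then |4/y + 1/2| < 4|y + 8|/32, which is < ϵ when |y + 8| < 8ϵ.
Take δ = min(4, 8ϵ). Then 0 < |y + 8| < δ gives both |y + 8| < 4 and |y + 8| < 8ϵ, so |4/y + 1/2| < ϵ.

δ = min(4, 8ϵ)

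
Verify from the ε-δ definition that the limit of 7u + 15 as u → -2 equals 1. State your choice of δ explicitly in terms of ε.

Let ε > 0 be given. We need δ > 0 so that 0 < |u + 2| < δ implies |(7u + 15) − 1| < ε.
|(7u + 15) − 1| = |7u + 14| = 7|u + 2|.
So 7|u + 2| < ε exactly when |u + 2| < ε/7.
Take δ = ε/7. If 0 < |u + 2| < δ then |(7u + 15) − 1| = 7|u + 2| < 7·(ε/7) = ε.

δ = ε/7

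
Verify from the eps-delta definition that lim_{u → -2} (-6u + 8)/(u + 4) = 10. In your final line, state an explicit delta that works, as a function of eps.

Suppose eps > 0. We want delta > 0 with 0 < |u + 2| < delta ⇒ |(-6u + 8)/(u + 4) − 10| < eps.
Combining over a common denominator, (-6u + 8)/(u + 4) − 10 = [(-6u + 8)·2 − 20·(u + 4)] / [2·(u + 4)] = -32(u + 2) / (2(u + 4)).
So |(-6u + 8)/(u + 4) − 10| = 32|u + 2| / (2·|u + 4|).
Restrict delta ≤ 1. Then |u + 2| < 1 gives |u + 4| = |(u + 2) + 2| ≥ 2 − 1 = 1.
Hence |(-6u + 8)/(u + 4) − 10| < 32|u + 2|/(2·1) = 16|u + 2|, which is < eps once |u + 2| < (1/16)eps.
Take delta = min(1, (1/16)eps). Then 0 < |u + 2| < delta forces both bounds, so |(-6u + 8)/(u + 4) − 10| < eps.

delta = min(1, (1/16)eps)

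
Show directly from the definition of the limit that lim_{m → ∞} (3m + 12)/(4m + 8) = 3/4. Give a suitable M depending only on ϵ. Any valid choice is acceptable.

M = (3/2)/ϵ

Fix ϵ > 0. For m ≥ 1, |(3m + 12)/(4m + 8) − (3/4)| = |24|/(4(4m + 8)) = 24/(4(4m + 8)).
Since 4m + 8 ≥ 4m for m ≥ 1, this is ≤ 24/(4·4m) = (3/2)/m.
So |(3m + 12)/(4m + 8) − (3/4)| < ϵ whenever m > (3/2)/ϵ.
Take M = (3/2)/ϵ. If m > M then |(3m + 12)/(4m + 8) − (3/4)| ≤ (3/2)/m < ϵ.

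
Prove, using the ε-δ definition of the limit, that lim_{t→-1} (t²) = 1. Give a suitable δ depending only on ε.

δ = min(1, ε/3)

Fix ε > 0. We seek δ > 0 with 0 < |t + 1| < δ ⇒ |t² − 1| < ε.
Factor: t² − 1 = (t + 1)(t - 1), so |t² − 1| = |t + 1|·|t - 1|.
Impose δ ≤ 1 so that |t| < 2; then |t - 1| ≤ 3.
Hence |t² − 1| ≤ 3|t + 1|, which is < ε once |t + 1| < ε/3.
Take δ = min(1, ε/3). If 0 < |t + 1| < δ then both bounds hold and |t² − 1| ≤ 3|t + 1| < 3·(ε/3) = ε.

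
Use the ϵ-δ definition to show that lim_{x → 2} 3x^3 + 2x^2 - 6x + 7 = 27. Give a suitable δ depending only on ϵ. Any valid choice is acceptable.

Fix ϵ > 0. We want δ > 0 such that 0 < |x − 2| < δ implies |(3x^3 + 2x^2 - 6x + 7) − 27| < ϵ.
(3x^3 + 2x^2 - 6x + 7) − 27 = 3x^3 + 2x^2 - 6x - 20 = (x − 2)(3x^2 + 8x + 10).
So |(3x^3 + 2x^2 - 6x + 7) − 27| = |x − 2|·|3x^2 + 8x + 10|.
Require δ ≤ 1. Then |x − 2| < 1 gives |x| < 3, and by the triangle inequality |3x^2 + 8x + 10| ≤ 3·3^2 + 8·3 + 10 = 61.
Hence |(3x^3 + 2x^2 - 6x + 7) − 27| ≤ 61|x − 2| < ϵ provided |x − 2| < ϵ/61.
Take δ = min(1, ϵ/61). Then 0 < |x − 2| < δ gives both |x − 2| < 1 and |x − 2| < ϵ/61, so |(3x^3 + 2x^2 - 6x + 7) − 27| < ϵ.

δ = min(1, ϵ/61)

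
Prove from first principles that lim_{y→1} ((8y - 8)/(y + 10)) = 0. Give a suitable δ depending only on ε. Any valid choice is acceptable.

Fix ε > 0. We want δ > 0 with 0 < |y − 1| < δ ⇒ |(8y - 8)/(y + 10) − 0| < ε.
Combining over a common denominator, (8y - 8)/(y + 10) − 0 = [(8y - 8)·11 − 0·(y + 10)] / [11·(y + 10)] = 88(y − 1) / (11(y + 10)).
So |(8y - 8)/(y + 10) − 0| = 88|y − 1| / (11·|y + 10|).
Require δ ≤ 11/2, so |y + 10| ≥ |11| − |y − 1| > 11 − 11/2 = 11/2.
Hence |(8y - 8)/(y + 10) − 0| < 88|y − 1|/(11·(11/2)) = (16/11)|y − 1|, which is < ε once |y − 1| < (11/16)ε.
Take δ = min(11/2, (11/16)ε). Then 0 < |y − 1| < δ forces both bounds, so |(8y - 8)/(y + 10) − 0| < ε.

δ = min(11/2, (11/16)ε)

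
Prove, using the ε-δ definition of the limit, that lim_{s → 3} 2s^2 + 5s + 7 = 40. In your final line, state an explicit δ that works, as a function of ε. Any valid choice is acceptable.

Let ε > 0 be given. We want δ > 0 such that 0 < |s − 3| < δ implies |(2s^2 + 5s + 7) − 40| < ε.
(2s^2 + 5s + 7) − 40 = 2s^2 + 5s - 33 = (s − 3)(2s + 11).
So |(2s^2 + 5s + 7) − 40| = |s − 3|·|2s + 11|.
Require δ ≤ 2. Then |s − 3| < 2 gives |s| < 5, and by the triangle inequality |2s + 11| ≤ 2·5 + 11 = 21.
Hence |(2s^2 + 5s + 7) − 40| ≤ 21|s − 3| < ε provided |s − 3| < ε/21.
Choosing δ = min(2, ε/21) ensures both conditions, hence |(2s^2 + 5s + 7) − 40| < ε.

δ = min(2, ε/21)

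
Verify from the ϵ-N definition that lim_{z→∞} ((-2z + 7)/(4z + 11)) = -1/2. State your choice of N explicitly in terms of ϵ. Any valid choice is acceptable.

N = (25/8)/ϵ

Suppose ϵ > 0. We seek N > 0 such that z > N implies |(-2z + 7)/(4z + 11) + 1/2| < ϵ.
(-2z + 7)/(4z + 11) + 1/2 = (4(-2z + 7) − (-2)(4z + 11)) / (4(4z + 11)) = 50/(4(4z + 11)).
For z > 0 we have 4z + 11 > 4z, so |(-2z + 7)/(4z + 11) + 1/2| = 50/(4(4z + 11)) < 50/(4·4z) = (25/8)/z.
Thus |(-2z + 7)/(4z + 11) + 1/2| < ϵ whenever z > (25/8)/ϵ.
Take N = (25/8)/ϵ. If z > N then |(-2z + 7)/(4z + 11) + 1/2| < (25/8)/z < ϵ.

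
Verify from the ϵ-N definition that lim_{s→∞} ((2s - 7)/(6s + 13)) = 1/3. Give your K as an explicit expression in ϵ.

Let ϵ > 0. We seek K > 0 such that s > K implies |(2s - 7)/(6s + 13) − (1/3)| < ϵ.
(2s - 7)/(6s + 13) − (1/3) = (6(2s - 7) − 2(6s + 13)) / (6(6s + 13)) = -68/(6(6s + 13)).
For s > 0 we have 6s + 13 > 6s, so |(2s - 7)/(6s + 13) − (1/3)| = 68/(6(6s + 13)) < 68/(6·6s) = (17/9)/s.
Thus |(2s - 7)/(6s + 13) − (1/3)| < ϵ whenever s > (17/9)/ϵ.
Take K = (17/9)/ϵ. If s > K then |(2s - 7)/(6s + 13) − (1/3)| < (17/9)/s < ϵ.

K = (17/9)/ϵ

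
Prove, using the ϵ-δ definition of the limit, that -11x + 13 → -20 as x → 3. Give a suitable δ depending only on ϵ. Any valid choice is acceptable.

δ = ϵ/11

Suppose ϵ > 0. We need δ > 0 so that 0 < |x − 3| < δ implies |(-11x + 13) + 20| < ϵ.
Since (-11x + 13) + 20 = -11(x − 3), we have |(-11x + 13) + 20| = 11|x − 3|.
Thus it suffices that |x − 3| < ϵ/11.
Choosing δ = ϵ/11 gives |(-11x + 13) + 20| = 11|x − 3| < ϵ whenever |x − 3| < δ.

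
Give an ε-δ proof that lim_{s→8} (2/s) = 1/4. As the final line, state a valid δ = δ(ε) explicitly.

Fix ε > 0. We seek δ > 0 such that 0 < |s − 8| < δ implies |2/s − (1/4)| < ε.
|2/s − (1/4)| = 2·|8 − s|/(8·|s|) = 2|s − 8|/(8|s|).
Restrict δ ≤ 4. Then |s − 8| < 4 gives |s| > 4, so 8|s| > 32.
Then |2/s − (1/4)| < 2|s − 8|/32, which is < ε when |s − 8| < 16ε.
Take δ = min(4, 16ε). Then 0 < |s − 8| < δ gives both |s − 8| < 4 and |s − 8| < 16ε, so |2/s − (1/4)| < ε.

δ = min(4, 16ε)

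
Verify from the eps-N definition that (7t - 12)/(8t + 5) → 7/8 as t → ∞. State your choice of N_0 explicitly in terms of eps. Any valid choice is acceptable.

N_0 = (131/64)/eps

Let eps > 0. We seek N_0 > 0 such that t > N_0 implies |(7t - 12)/(8t + 5) − (7/8)| < eps.
(7t - 12)/(8t + 5) − (7/8) = (8(7t - 12) − 7(8t + 5)) / (8(8t + 5)) = -131/(8(8t + 5)).
For t > 0 we have 8t + 5 > 8t, so |(7t - 12)/(8t + 5) − (7/8)| = 131/(8(8t + 5)) < 131/(8·8t) = (131/64)/t.
Thus |(7t - 12)/(8t + 5) − (7/8)| < eps whenever t > (131/64)/eps.
Take N_0 = (131/64)/eps. If t > N_0 then |(7t - 12)/(8t + 5) − (7/8)| < (131/64)/t < eps.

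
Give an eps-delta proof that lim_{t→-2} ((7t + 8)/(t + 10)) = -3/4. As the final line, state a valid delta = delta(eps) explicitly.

delta = min(4, (16/31)eps)

Let eps > 0. We want delta > 0 with 0 < |t + 2| < delta ⇒ |(7t + 8)/(t + 10) + 3/4| < eps.
Combining over a common denominator, (7t + 8)/(t + 10) + 3/4 = [(7t + 8)·8 − (-6)·(t + 10)] / [8·(t + 10)] = 62(t + 2) / (8(t + 10)).
So |(7t + 8)/(t + 10) + 3/4| = 62|t + 2| / (8·|t + 10|).
Restrict delta ≤ 4. Then |t + 2| < 4 gives |t + 10| = |(t + 2) + 8| ≥ 8 − 4 = 4.
Hence |(7t + 8)/(t + 10) + 3/4| < 62|t + 2|/(8·4) = (31/16)|t + 2|, which is < eps once |t + 2| < (16/31)eps.
Take delta = min(4, (16/31)eps). Then 0 < |t + 2| < delta forces both bounds, so |(7t + 8)/(t + 10) + 3/4| < eps.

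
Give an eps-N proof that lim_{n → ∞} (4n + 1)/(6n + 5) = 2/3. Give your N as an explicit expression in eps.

Suppose eps > 0. For n ≥ 1, |(4n + 1)/(6n + 5) − (2/3)| = |-14|/(6(6n + 5)) = 14/(6(6n + 5)).
Since 6n + 5 ≥ 6n for n ≥ 1, this is ≤ 14/(6·6n) = (7/18)/n.
So |(4n + 1)/(6n + 5) − (2/3)| < eps whenever n > (7/18)/eps.
Take N = (7/18)/eps. If n > N then |(4n + 1)/(6n + 5) − (2/3)| ≤ (7/18)/n < eps.

N = (7/18)/eps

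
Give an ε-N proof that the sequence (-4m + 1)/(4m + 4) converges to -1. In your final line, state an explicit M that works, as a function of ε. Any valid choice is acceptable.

Fix ε > 0. For m ≥ 1, |(-4m + 1)/(4m + 4) + 1| = |20|/(4(4m + 4)) = 20/(4(4m + 4)).
Since 4m + 4 ≥ 4m for m ≥ 1, this is ≤ 20/(4·4m) = (5/4)/m.
So |(-4m + 1)/(4m + 4) + 1| < ε whenever m > (5/4)/ε.
Take M = (5/4)/ε. If m > M then |(-4m + 1)/(4m + 4) + 1| ≤ (5/4)/m < ε.

M = (5/4)/ε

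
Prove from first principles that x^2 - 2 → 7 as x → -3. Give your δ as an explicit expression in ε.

Fix ε > 0. We want δ > 0 such that 0 < |x + 3| < δ implies |(x^2 - 2) − 7| < ε.
(x^2 - 2) − 7 = x^2 - 9 = (x + 3)(x - 3).
So |(x^2 - 2) − 7| = |x + 3|·|x - 3|.
Assume first that |x + 3| < 1, so |x| < 4. Then |x - 3| ≤ 4 + 3 = 7.
Hence |(x^2 - 2) − 7| ≤ 7|x + 3| < ε provided |x + 3| < ε/7.
Take δ = min(1, ε/7). Then 0 < |x + 3| < δ gives both |x + 3| < 1 and |x + 3| < ε/7, so |(x^2 - 2) − 7| < ε.

δ = min(1, ε/7)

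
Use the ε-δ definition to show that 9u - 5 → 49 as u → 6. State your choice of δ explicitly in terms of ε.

Fix ε > 0. We need δ > 0 so that 0 < |u − 6| < δ implies |(9u - 5) − 49| < ε.
|(9u - 5) − 49| = |9u - 54| = 9|u − 6|.
Thus it suffices that |u − 6| < ε/9.
Take δ = ε/9. If 0 < |u − 6| < δ then |(9u - 5) − 49| = 9|u − 6| < 9·(ε/9) = ε.

δ = ε/9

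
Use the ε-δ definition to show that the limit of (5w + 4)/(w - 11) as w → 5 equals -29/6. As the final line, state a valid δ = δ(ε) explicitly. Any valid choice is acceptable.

δ = min(3, (18/59)ε)

Suppose ε > 0. We want δ > 0 with 0 < |w − 5| < δ ⇒ |(5w + 4)/(w - 11) + 29/6| < ε.
Combining over a common denominator, (5w + 4)/(w - 11) + 29/6 = [(5w + 4)·(-6) − 29·(w - 11)] / [(-6)·(w - 11)] = -59(w − 5) / ((-6)(w - 11)).
So |(5w + 4)/(w - 11) + 29/6| = 59|w − 5| / (6·|w − 11|).
Restrict δ ≤ 3. Then |w − 5| < 3 gives |w − 11| = |(w − 5) + (-6)| ≥ 6 − 3 = 3.
Hence |(5w + 4)/(w - 11) + 29/6| < 59|w − 5|/(6·3) = (59/18)|w − 5|, which is < ε once |w − 5| < (18/59)ε.
Take δ = min(3, (18/59)ε). Then 0 < |w − 5| < δ forces both bounds, so |(5w + 4)/(w - 11) + 29/6| < ε.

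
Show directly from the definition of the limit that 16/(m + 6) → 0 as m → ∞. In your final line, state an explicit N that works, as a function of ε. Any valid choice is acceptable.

N = 16/ε

Suppose ε > 0. For m ≥ 1, |16/(m + 6) − 0| = 16/(m + 6) ≤ 16/m.
We need 16/m < ε, i.e. m > 16/ε.
Take N = 16/ε. If m > N then |16/(m + 6)| ≤ 16/m < ε.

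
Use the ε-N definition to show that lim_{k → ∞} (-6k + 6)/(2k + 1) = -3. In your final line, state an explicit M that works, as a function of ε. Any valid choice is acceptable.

Fix ε > 0. For k ≥ 1, |(-6k + 6)/(2k + 1) + 3| = |18|/(2(2k + 1)) = 18/(2(2k + 1)).
Since 2k + 1 ≥ 2k for k ≥ 1, this is ≤ 18/(2·2k) = (9/2)/k.
So |(-6k + 6)/(2k + 1) + 3| < ε whenever k > (9/2)/ε.
Take M = (9/2)/ε. If k > M then |(-6k + 6)/(2k + 1) + 3| ≤ (9/2)/k < ε.

M = (9/2)/ε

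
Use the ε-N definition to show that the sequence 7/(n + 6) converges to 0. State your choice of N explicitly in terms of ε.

Let ε > 0. For n ≥ 1, |7/(n + 6) − 0| = 7/(n + 6) ≤ 7/n.
We need 7/n < ε, i.e. n > 7/ε.
Take N = 7/ε. If n > N then |7/(n + 6)| ≤ 7/n < ε.

N = 7/ε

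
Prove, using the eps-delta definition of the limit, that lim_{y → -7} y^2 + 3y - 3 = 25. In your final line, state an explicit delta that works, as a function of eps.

delta = min(1, eps/12)

Fix eps > 0. We want delta > 0 such that 0 < |y + 7| < delta implies |(y^2 + 3y - 3) − 25| < eps.
(y^2 + 3y - 3) − 25 = y^2 + 3y - 28 = (y + 7)(y - 4).
So |(y^2 + 3y - 3) − 25| = |y + 7|·|y - 4|.
Assume first that |y + 7| < 1, so |y| < 8. Then |y - 4| ≤ 8 + 4 = 12.
Hence |(y^2 + 3y - 3) − 25| ≤ 12|y + 7| < eps provided |y + 7| < eps/12.
Choosing delta = min(1, eps/12) ensures both conditions, hence |(y^2 + 3y - 3) − 25| < eps.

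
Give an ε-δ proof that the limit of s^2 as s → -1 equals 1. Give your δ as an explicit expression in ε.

Let ε > 0. We seek δ > 0 with 0 < |s + 1| < δ ⇒ |s^2 − 1| < ε.
Factor: s^2 − 1 = (s + 1)(s - 1), so |s^2 − 1| = |s + 1|·|s - 1|.
Restrict δ ≤ 1. Then |s + 1| < 1 gives |s| < 2, so by the triangle inequality |s - 1| ≤ 2 + 1 = 3.
Hence |s^2 − 1| ≤ 3|s + 1|, which is < ε once |s + 1| < ε/3.
Take δ = min(1, ε/3). If 0 < |s + 1| < δ then both bounds hold and |s^2 − 1| ≤ 3|s + 1| < 3·(ε/3) = ε.

δ = min(1, ε/3)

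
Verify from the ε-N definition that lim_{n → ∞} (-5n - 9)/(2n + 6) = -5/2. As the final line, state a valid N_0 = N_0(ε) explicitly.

N_0 = 3/ε

Let ε > 0 be given. For n ≥ 1, |(-5n - 9)/(2n + 6) + 5/2| = |12|/(2(2n + 6)) = 12/(2(2n + 6)).
Since 2n + 6 ≥ 2n for n ≥ 1, this is ≤ 12/(2·2n) = 3/n.
So |(-5n - 9)/(2n + 6) + 5/2| < ε whenever n > 3/ε.
Take N_0 = 3/ε. If n > N_0 then |(-5n - 9)/(2n + 6) + 5/2| ≤ 3/n < ε.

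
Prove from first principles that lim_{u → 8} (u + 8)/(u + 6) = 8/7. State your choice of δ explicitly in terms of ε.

Let ε > 0. We want δ > 0 with 0 < |u − 8| < δ ⇒ |(u + 8)/(u + 6) − (8/7)| < ε.
Combining over a common denominator, (u + 8)/(u + 6) − (8/7) = [(u + 8)·14 − 16·(u + 6)] / [14·(u + 6)] = -2(u − 8) / (14(u + 6)).
So |(u + 8)/(u + 6) − (8/7)| = 2|u − 8| / (14·|u + 6|).
Require δ ≤ 7, so |u + 6| ≥ |14| − |u − 8| > 14 − 7 = 7.
Hence |(u + 8)/(u + 6) − (8/7)| < 2|u − 8|/(14·7) = (1/49)|u − 8|, which is < ε once |u − 8| < 49ε.
Take δ = min(7, 49ε). Then 0 < |u − 8| < δ forces both bounds, so |(u + 8)/(u + 6) − (8/7)| < ε.

δ = min(7, 49ε)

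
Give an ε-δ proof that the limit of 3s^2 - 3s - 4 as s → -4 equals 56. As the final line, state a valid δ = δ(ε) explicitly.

δ = min(1, ε/30)

Let ε > 0. We want δ > 0 such that 0 < |s + 4| < δ implies |(3s^2 - 3s - 4) − 56| < ε.
(3s^2 - 3s - 4) − 56 = 3s^2 - 3s - 60 = (s + 4)(3s - 15).
So |(3s^2 - 3s - 4) − 56| = |s + 4|·|3s - 15|.
Require δ ≤ 1. Then |s + 4| < 1 gives |s| < 5, and by the triangle inequality |3s - 15| ≤ 3·5 + 15 = 30.
Hence |(3s^2 - 3s - 4) − 56| ≤ 30|s + 4| < ε provided |s + 4| < ε/30.
Choosing δ = min(1, ε/30) ensures both conditions, hence |(3s^2 - 3s - 4) − 56| < ε.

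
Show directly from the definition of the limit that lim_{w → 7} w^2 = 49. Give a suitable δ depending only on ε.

Fix ε > 0. We seek δ > 0 with 0 < |w − 7| < δ ⇒ |w^2 − 49| < ε.
Factor: w^2 − 49 = (w − 7)(w + 7), so |w^2 − 49| = |w − 7|·|w + 7|.
Restrict δ ≤ 1. Then |w − 7| < 1 gives |w| < 8, so by the triangle inequality |w + 7| ≤ 8 + 7 = 15.
Hence |w^2 − 49| ≤ 15|w − 7|, which is < ε once |w − 7| < ε/15.
Take δ = min(1, ε/15). If 0 < |w − 7| < δ then both bounds hold and |w^2 − 49| ≤ 15|w − 7| < 15·(ε/15) = ε.

δ = min(1, ε/15)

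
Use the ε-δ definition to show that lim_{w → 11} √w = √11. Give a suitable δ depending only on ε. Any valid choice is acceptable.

δ = min(11, √11·ε)

Let ε > 0 be given. We want δ > 0 such that 0 < |w − 11| < δ implies |√w − √11| < ε.
Rationalise: √w − √11 = (w − 11)/(√w + √11), so |√w − √11| = |w − 11|/(√w + √11).
Restrict δ ≤ 11 so that |w − 11| < 11 forces w > 0, and then √w + √11 > √11.
Hence |√w − √11| < |w − 11|/√11, which is < ε once |w − 11| < √11·ε.
Take δ = min(11, √11·ε). If 0 < |w − 11| < δ then w > 0 and |√w − √11| < |w − 11|/√11 < ε.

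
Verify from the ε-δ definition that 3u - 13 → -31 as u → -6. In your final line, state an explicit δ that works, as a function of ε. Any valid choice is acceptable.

δ = ε/3

Let ε > 0 be given. We need δ > 0 so that 0 < |u + 6| < δ implies |(3u - 13) + 31| < ε.
|(3u - 13) + 31| = |3u + 18| = 3|u + 6|.
Thus it suffices that |u + 6| < ε/3.
Choosing δ = ε/3 gives |(3u - 13) + 31| = 3|u + 6| < ε whenever |u + 6| < δ.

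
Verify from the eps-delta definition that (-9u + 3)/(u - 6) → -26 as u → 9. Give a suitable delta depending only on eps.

delta = min(3/2, (3/34)eps)

Suppose eps > 0. We want delta > 0 with 0 < |u − 9| < delta ⇒ |(-9u + 3)/(u - 6) + 26| < eps.
Combining over a common denominator, (-9u + 3)/(u - 6) + 26 = [(-9u + 3)·3 − (-78)·(u - 6)] / [3·(u - 6)] = 51(u − 9) / (3(u - 6)).
So |(-9u + 3)/(u - 6) + 26| = 51|u − 9| / (3·|u − 6|).
Require delta ≤ 3/2, so |u − 6| ≥ |3| − |u − 9| > 3 − 3/2 = 3/2.
Hence |(-9u + 3)/(u - 6) + 26| < 51|u − 9|/(3·(3/2)) = (34/3)|u − 9|, which is < eps once |u − 9| < (3/34)eps.
Take delta = min(3/2, (3/34)eps). Then 0 < |u − 9| < delta forces both bounds, so |(-9u + 3)/(u - 6) + 26| < eps.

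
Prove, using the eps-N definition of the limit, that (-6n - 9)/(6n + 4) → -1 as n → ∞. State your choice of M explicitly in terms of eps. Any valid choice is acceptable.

M = (5/6)/eps

Let eps > 0. For n ≥ 1, |(-6n - 9)/(6n + 4) + 1| = |-30|/(6(6n + 4)) = 30/(6(6n + 4)).
Since 6n + 4 ≥ 6n for n ≥ 1, this is ≤ 30/(6·6n) = (5/6)/n.
So |(-6n - 9)/(6n + 4) + 1| < eps whenever n > (5/6)/eps.
Take M = (5/6)/eps. If n > M then |(-6n - 9)/(6n + 4) + 1| ≤ (5/6)/n < eps.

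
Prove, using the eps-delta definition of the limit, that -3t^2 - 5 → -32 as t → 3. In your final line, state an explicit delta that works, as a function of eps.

delta = min(1, eps/21)

Let eps > 0 be given. We want delta > 0 such that 0 < |t − 3| < delta implies |(-3t^2 - 5) + 32| < eps.
(-3t^2 - 5) + 32 = -3t^2 + 27 = (t − 3)(-3t - 9).
So |(-3t^2 - 5) + 32| = |t − 3|·|-3t - 9|.
Assume first that |t − 3| < 1, so |t| < 4. Then |-3t - 9| ≤ 3·4 + 9 = 21.
Hence |(-3t^2 - 5) + 32| ≤ 21|t − 3| < eps provided |t − 3| < eps/21.
Take delta = min(1, eps/21). Then 0 < |t − 3| < delta gives both |t − 3| < 1 and |t − 3| < eps/21, so |(-3t^2 - 5) + 32| < eps.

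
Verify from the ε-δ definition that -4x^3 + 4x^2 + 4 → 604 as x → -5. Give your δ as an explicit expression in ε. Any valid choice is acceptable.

Let ε > 0 be given. We want δ > 0 such that 0 < |x + 5| < δ implies |(-4x^3 + 4x^2 + 4) − 604| < ε.
(-4x^3 + 4x^2 + 4) − 604 = -4x^3 + 4x^2 - 600 = (x + 5)(-4x^2 + 24x - 120).
So |(-4x^3 + 4x^2 + 4) − 604| = |x + 5|·|-4x^2 + 24x - 120|.
Require δ ≤ 1. Then |x + 5| < 1 gives |x| < 6, and by the triangle inequality |-4x^2 + 24x - 120| ≤ 4·6^2 + 24·6 + 120 = 408.
Hence |(-4x^3 + 4x^2 + 4) − 604| ≤ 408|x + 5| < ε provided |x + 5| < ε/408.
Choosing δ = min(1, ε/408) ensures both conditions, hence |(-4x^3 + 4x^2 + 4) − 604| < ε.

δ = min(1, ε/408)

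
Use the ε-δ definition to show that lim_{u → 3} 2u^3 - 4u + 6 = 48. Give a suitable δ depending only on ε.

δ = min(1, ε/70)

Let ε > 0 be given. We want δ > 0 such that 0 < |u − 3| < δ implies |(2u^3 - 4u + 6) − 48| < ε.
(2u^3 - 4u + 6) − 48 = 2u^3 - 4u - 42 = (u − 3)(2u^2 + 6u + 14).
So |(2u^3 - 4u + 6) − 48| = |u − 3|·|2u^2 + 6u + 14|.
Assume first that |u − 3| < 1, so |u| < 4. Then |2u^2 + 6u + 14| ≤ 2·4^2 + 6·4 + 14 = 70.
Hence |(2u^3 - 4u + 6) − 48| ≤ 70|u − 3| < ε provided |u − 3| < ε/70.
Choosing δ = min(1, ε/70) ensures both conditions, hence |(2u^3 - 4u + 6) − 48| < ε.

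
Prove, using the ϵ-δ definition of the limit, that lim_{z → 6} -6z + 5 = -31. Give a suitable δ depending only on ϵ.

δ = ϵ/6

Let ϵ > 0. We need δ > 0 so that 0 < |z − 6| < δ implies |(-6z + 5) + 31| < ϵ.
Since (-6z + 5) + 31 = -6(z − 6), we have |(-6z + 5) + 31| = 6|z − 6|.
Thus it suffices that |z − 6| < ϵ/6.
Choosing δ = ϵ/6 gives |(-6z + 5) + 31| = 6|z − 6| < ϵ whenever |z − 6| < δ.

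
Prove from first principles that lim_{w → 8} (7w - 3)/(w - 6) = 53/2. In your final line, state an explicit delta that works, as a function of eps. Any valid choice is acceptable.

Let eps > 0. We want delta > 0 with 0 < |w − 8| < delta ⇒ |(7w - 3)/(w - 6) − (53/2)| < eps.
Combining over a common denominator, (7w - 3)/(w - 6) − (53/2) = [(7w - 3)·2 − 53·(w - 6)] / [2·(w - 6)] = -39(w − 8) / (2(w - 6)).
So |(7w - 3)/(w - 6) − (53/2)| = 39|w − 8| / (2·|w − 6|).
Require delta ≤ 1, so |w − 6| ≥ |2| − |w − 8| > 2 − 1 = 1.
Hence |(7w - 3)/(w - 6) − (53/2)| < 39|w − 8|/(2·1) = (39/2)|w − 8|, which is < eps once |w − 8| < (2/39)eps.
Take delta = min(1, (2/39)eps). Then 0 < |w − 8| < delta forces both bounds, so |(7w - 3)/(w - 6) − (53/2)| < eps.

delta = min(1, (2/39)eps)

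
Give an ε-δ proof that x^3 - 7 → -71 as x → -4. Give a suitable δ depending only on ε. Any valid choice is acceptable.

Suppose ε > 0. We want δ > 0 such that 0 < |x + 4| < δ implies |(x^3 - 7) + 71| < ε.
(x^3 - 7) + 71 = x^3 + 64 = (x + 4)(x^2 - 4x + 16).
So |(x^3 - 7) + 71| = |x + 4|·|x^2 - 4x + 16|.
Assume first that |x + 4| < 2, so |x| < 6. Then |x^2 - 4x + 16| ≤ 6^2 + 4·6 + 16 = 76.
Hence |(x^3 - 7) + 71| ≤ 76|x + 4| < ε provided |x + 4| < ε/76.
Take δ = min(2, ε/76). Then 0 < |x + 4| < δ gives both |x + 4| < 2 and |x + 4| < ε/76, so |(x^3 - 7) + 71| < ε.

δ = min(2, ε/76)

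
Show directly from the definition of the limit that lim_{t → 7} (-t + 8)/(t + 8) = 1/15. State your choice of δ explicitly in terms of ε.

Suppose ε > 0. We want δ > 0 with 0 < |t − 7| < δ ⇒ |(-t + 8)/(t + 8) − (1/15)| < ε.
Combining over a common denominator, (-t + 8)/(t + 8) − (1/15) = [(-t + 8)·15 − 1·(t + 8)] / [15·(t + 8)] = -16(t − 7) / (15(t + 8)).
So |(-t + 8)/(t + 8) − (1/15)| = 16|t − 7| / (15·|t + 8|).
Restrict δ ≤ 15/2. Then |t − 7| < 15/2 gives |t + 8| = |(t − 7) + 15| ≥ 15 − 15/2 = 15/2.
Hence |(-t + 8)/(t + 8) − (1/15)| < 16|t − 7|/(15·(15/2)) = (32/225)|t − 7|, which is < ε once |t − 7| < (225/32)ε.
Take δ = min(15/2, (225/32)ε). Then 0 < |t − 7| < δ forces both bounds, so |(-t + 8)/(t + 8) − (1/15)| < ε.

δ = min(15/2, (225/32)ε)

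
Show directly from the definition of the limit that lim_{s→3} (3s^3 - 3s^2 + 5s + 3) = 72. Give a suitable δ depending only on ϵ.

δ = min(1, ϵ/95)

Let ϵ > 0. We want δ > 0 such that 0 < |s − 3| < δ implies |(3s^3 - 3s^2 + 5s + 3) − 72| < ϵ.
(3s^3 - 3s^2 + 5s + 3) − 72 = 3s^3 - 3s^2 + 5s - 69 = (s − 3)(3s^2 + 6s + 23).
So |(3s^3 - 3s^2 + 5s + 3) − 72| = |s − 3|·|3s^2 + 6s + 23|.
Require δ ≤ 1. Then |s − 3| < 1 gives |s| < 4, and by the triangle inequality |3s^2 + 6s + 23| ≤ 3·4^2 + 6·4 + 23 = 95.
Hence |(3s^3 - 3s^2 + 5s + 3) − 72| ≤ 95|s − 3| < ϵ provided |s − 3| < ϵ/95.
Choosing δ = min(1, ϵ/95) ensures both conditions, hence |(3s^3 - 3s^2 + 5s + 3) − 72| < ϵ.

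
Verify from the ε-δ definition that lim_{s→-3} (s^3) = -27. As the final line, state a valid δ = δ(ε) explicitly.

δ = min(1, ε/37)

Suppose ε > 0. We seek δ > 0 with 0 < |s + 3| < δ ⇒ |s^3 + 27| < ε.
Factor: s^3 + 27 = (s + 3)(s^2 - 3s + 9), so |s^3 + 27| = |s + 3|·|s^2 - 3s + 9|.
Restrict δ ≤ 1. Then |s + 3| < 1 gives |s| < 4, so by the triangle inequality |s^2 - 3s + 9| ≤ 4^2 + 3·4 + 9 = 37.
Hence |s^3 + 27| ≤ 37|s + 3|, which is < ε once |s + 3| < ε/37.
Take δ = min(1, ε/37). If 0 < |s + 3| < δ then both bounds hold and |s^3 + 27| ≤ 37|s + 3| < 37·(ε/37) = ε.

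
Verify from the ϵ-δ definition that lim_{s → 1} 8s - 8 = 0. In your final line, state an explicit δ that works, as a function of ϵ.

Let ϵ > 0 be given. We need δ > 0 so that 0 < |s − 1| < δ implies |(8s - 8)| < ϵ.
|(8s - 8)| = |8s - 8| = 8|s − 1|.
Thus it suffices that |s − 1| < ϵ/8.
Choosing δ = ϵ/8 gives |(8s - 8)| = 8|s − 1| < ϵ whenever |s − 1| < δ.

δ = ϵ/8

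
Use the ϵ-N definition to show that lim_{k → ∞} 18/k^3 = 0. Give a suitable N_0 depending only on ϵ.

Suppose ϵ > 0. For k ≥ 1, |18/k^3 − 0| = 18/k^3.
18/k^3 < ϵ ⇔ k^3 > 18/ϵ ⇔ k > (18/ϵ)^{1/3}.
Take N_0 = (18/ϵ)^{1/3}. Then k > N_0 implies 18/k^3 < ϵ.

N_0 = (18/ϵ)^{1/3}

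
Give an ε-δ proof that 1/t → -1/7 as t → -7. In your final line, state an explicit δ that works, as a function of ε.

Fix ε > 0. We seek δ > 0 such that 0 < |t + 7| < δ implies |1/t + 1/7| < ε.
|1/t + 1/7| = |-7 − t|/(7·|t|) = |t + 7|/(7|t|).
Restrict δ ≤ 7/2. Then |t + 7| < 7/2 gives |t| > 7/2, so 7|t| > 49/2.
Then |1/t + 1/7| < |t + 7|/(49/2), which is < ε when |t + 7| < (49/2)ε.
Take δ = min(7/2, (49/2)ε). Then 0 < |t + 7| < δ gives both |t + 7| < 7/2 and |t + 7| < (49/2)ε, so |1/t + 1/7| < ε.

δ = min(7/2, (49/2)ε)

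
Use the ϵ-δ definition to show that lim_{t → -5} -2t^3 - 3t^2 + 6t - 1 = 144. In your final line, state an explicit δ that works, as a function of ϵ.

Fix ϵ > 0. We want δ > 0 such that 0 < |t + 5| < δ implies |(-2t^3 - 3t^2 + 6t - 1) − 144| < ϵ.
(-2t^3 - 3t^2 + 6t - 1) − 144 = -2t^3 - 3t^2 + 6t - 145 = (t + 5)(-2t^2 + 7t - 29).
So |(-2t^3 - 3t^2 + 6t - 1) − 144| = |t + 5|·|-2t^2 + 7t - 29|.
Assume first that |t + 5| < 1, so |t| < 6. Then |-2t^2 + 7t - 29| ≤ 2·6^2 + 7·6 + 29 = 143.
Hence |(-2t^3 - 3t^2 + 6t - 1) − 144| ≤ 143|t + 5| < ϵ provided |t + 5| < ϵ/143.
Choosing δ = min(1, ϵ/143) ensures both conditions, hence |(-2t^3 - 3t^2 + 6t - 1) − 144| < ϵ.

δ = min(1, ϵ/143)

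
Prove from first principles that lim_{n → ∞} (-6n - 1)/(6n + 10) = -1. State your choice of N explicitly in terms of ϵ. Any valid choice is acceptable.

Let ϵ > 0. For n ≥ 1, |(-6n - 1)/(6n + 10) + 1| = |54|/(6(6n + 10)) = 54/(6(6n + 10)).
Since 6n + 10 ≥ 6n for n ≥ 1, this is ≤ 54/(6·6n) = (3/2)/n.
So |(-6n - 1)/(6n + 10) + 1| < ϵ whenever n > (3/2)/ϵ.
Take N = (3/2)/ϵ. If n > N then |(-6n - 1)/(6n + 10) + 1| ≤ (3/2)/n < ϵ.

N = (3/2)/ϵ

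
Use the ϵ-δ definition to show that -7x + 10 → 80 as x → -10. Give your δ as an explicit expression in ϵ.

Fix ϵ > 0. We need δ > 0 so that 0 < |x + 10| < δ implies |(-7x + 10) − 80| < ϵ.
|(-7x + 10) − 80| = |-7x - 70| = 7|x + 10|.
So 7|x + 10| < ϵ exactly when |x + 10| < ϵ/7.
Choosing δ = ϵ/7 gives |(-7x + 10) − 80| = 7|x + 10| < ϵ whenever |x + 10| < δ.

δ = ϵ/7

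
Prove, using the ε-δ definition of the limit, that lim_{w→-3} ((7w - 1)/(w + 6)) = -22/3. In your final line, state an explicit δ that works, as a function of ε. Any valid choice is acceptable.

δ = min(3/2, (9/86)ε)

Suppose ε > 0. We want δ > 0 with 0 < |w + 3| < δ ⇒ |(7w - 1)/(w + 6) + 22/3| < ε.
Combining over a common denominator, (7w - 1)/(w + 6) + 22/3 = [(7w - 1)·3 − (-22)·(w + 6)] / [3·(w + 6)] = 43(w + 3) / (3(w + 6)).
So |(7w - 1)/(w + 6) + 22/3| = 43|w + 3| / (3·|w + 6|).
Require δ ≤ 3/2, so |w + 6| ≥ |3| − |w + 3| > 3 − 3/2 = 3/2.
Hence |(7w - 1)/(w + 6) + 22/3| < 43|w + 3|/(3·(3/2)) = (86/9)|w + 3|, which is < ε once |w + 3| < (9/86)ε.
Take δ = min(3/2, (9/86)ε). Then 0 < |w + 3| < δ forces both bounds, so |(7w - 1)/(w + 6) + 22/3| < ε.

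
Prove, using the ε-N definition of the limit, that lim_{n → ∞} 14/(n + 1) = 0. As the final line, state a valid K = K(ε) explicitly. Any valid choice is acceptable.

Let ε > 0 be given. For n ≥ 1, |14/(n + 1) − 0| = 14/(n + 1) ≤ 14/n.
We need 14/n < ε, i.e. n > 14/ε.
Take K = 14/ε. If n > K then |14/(n + 1)| ≤ 14/n < ε.

K = 14/ε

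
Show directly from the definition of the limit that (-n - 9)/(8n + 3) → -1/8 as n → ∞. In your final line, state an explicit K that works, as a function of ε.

K = (69/64)/ε

Fix ε > 0. For n ≥ 1, |(-n - 9)/(8n + 3) + 1/8| = |-69|/(8(8n + 3)) = 69/(8(8n + 3)).
Since 8n + 3 ≥ 8n for n ≥ 1, this is ≤ 69/(8·8n) = (69/64)/n.
So |(-n - 9)/(8n + 3) + 1/8| < ε whenever n > (69/64)/ε.
Take K = (69/64)/ε. If n > K then |(-n - 9)/(8n + 3) + 1/8| ≤ (69/64)/n < ε.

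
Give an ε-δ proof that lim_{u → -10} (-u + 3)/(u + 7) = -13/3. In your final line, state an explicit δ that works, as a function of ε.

δ = min(3/2, (9/20)ε)

Let ε > 0 be given. We want δ > 0 with 0 < |u + 10| < δ ⇒ |(-u + 3)/(u + 7) + 13/3| < ε.
Combining over a common denominator, (-u + 3)/(u + 7) + 13/3 = [(-u + 3)·(-3) − 13·(u + 7)] / [(-3)·(u + 7)] = -10(u + 10) / ((-3)(u + 7)).
So |(-u + 3)/(u + 7) + 13/3| = 10|u + 10| / (3·|u + 7|).
Restrict δ ≤ 3/2. Then |u + 10| < 3/2 gives |u + 7| = |(u + 10) + (-3)| ≥ 3 − 3/2 = 3/2.
Hence |(-u + 3)/(u + 7) + 13/3| < 10|u + 10|/(3·(3/2)) = (20/9)|u + 10|, which is < ε once |u + 10| < (9/20)ε.
Take δ = min(3/2, (9/20)ε). Then 0 < |u + 10| < δ forces both bounds, so |(-u + 3)/(u + 7) + 13/3| < ε.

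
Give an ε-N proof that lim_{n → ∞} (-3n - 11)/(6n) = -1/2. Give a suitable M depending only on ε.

M = (11/6)/ε

Suppose ε > 0. For n ≥ 1, |(-3n - 11)/(6n) + 1/2| = |-66|/(6(6n)) = 66/(6(6n)).
Since 6n ≥ 6n for n ≥ 1, this is ≤ 66/(6·6n) = (11/6)/n.
So |(-3n - 11)/(6n) + 1/2| < ε whenever n > (11/6)/ε.
Take M = (11/6)/ε. If n > M then |(-3n - 11)/(6n) + 1/2| ≤ (11/6)/n < ε.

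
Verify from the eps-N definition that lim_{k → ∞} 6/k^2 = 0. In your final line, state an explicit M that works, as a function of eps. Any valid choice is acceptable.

Let eps > 0. For k ≥ 1, |6/k^2 − 0| = 6/k^2.
6/k^2 < eps ⇔ k^2 > 6/eps ⇔ k > (6/eps)^{1/2}.
Take M = (6/eps)^{1/2}. Then k > M implies 6/k^2 < eps.

M = (6/eps)^{1/2}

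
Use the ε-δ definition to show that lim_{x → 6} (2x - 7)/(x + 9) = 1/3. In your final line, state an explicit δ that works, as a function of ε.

Let ε > 0 be given. We want δ > 0 with 0 < |x − 6| < δ ⇒ |(2x - 7)/(x + 9) − (1/3)| < ε.
Combining over a common denominator, (2x - 7)/(x + 9) − (1/3) = [(2x - 7)·15 − 5·(x + 9)] / [15·(x + 9)] = 25(x − 6) / (15(x + 9)).
So |(2x - 7)/(x + 9) − (1/3)| = 25|x − 6| / (15·|x + 9|).
Require δ ≤ 15/2, so |x + 9| ≥ |15| − |x − 6| > 15 − 15/2 = 15/2.
Hence |(2x - 7)/(x + 9) − (1/3)| < 25|x − 6|/(15·(15/2)) = (2/9)|x − 6|, which is < ε once |x − 6| < (9/2)ε.
Take δ = min(15/2, (9/2)ε). Then 0 < |x − 6| < δ forces both bounds, so |(2x - 7)/(x + 9) − (1/3)| < ε.

δ = min(15/2, (9/2)ε)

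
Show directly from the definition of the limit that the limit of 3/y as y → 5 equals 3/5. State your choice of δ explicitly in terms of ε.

δ = min(5/2, (25/6)ε)

Let ε > 0. We seek δ > 0 such that 0 < |y − 5| < δ implies |3/y − (3/5)| < ε.
|3/y − (3/5)| = 3·|5 − y|/(5·|y|) = 3|y − 5|/(5|y|).
Restrict δ ≤ 5/2. Then |y − 5| < 5/2 gives |y| > 5/2, so 5|y| > 25/2.
Then |3/y − (3/5)| < 3|y − 5|/(25/2), which is < ε when |y − 5| < (25/6)ε.
Take δ = min(5/2, (25/6)ε). Then 0 < |y − 5| < δ gives both |y − 5| < 5/2 and |y − 5| < (25/6)ε, so |3/y − (3/5)| < ε.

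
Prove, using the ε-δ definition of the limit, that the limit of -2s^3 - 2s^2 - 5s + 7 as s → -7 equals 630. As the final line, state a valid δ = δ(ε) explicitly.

Fix ε > 0. We want δ > 0 such that 0 < |s + 7| < δ implies |(-2s^3 - 2s^2 - 5s + 7) − 630| < ε.
(-2s^3 - 2s^2 - 5s + 7) − 630 = -2s^3 - 2s^2 - 5s - 623 = (s + 7)(-2s^2 + 12s - 89).
So |(-2s^3 - 2s^2 - 5s + 7) − 630| = |s + 7|·|-2s^2 + 12s - 89|.
Assume first that |s + 7| < 2, so |s| < 9. Then |-2s^2 + 12s - 89| ≤ 2·9^2 + 12·9 + 89 = 359.
Hence |(-2s^3 - 2s^2 - 5s + 7) − 630| ≤ 359|s + 7| < ε provided |s + 7| < ε/359.
Choosing δ = min(2, ε/359) ensures both conditions, hence |(-2s^3 - 2s^2 - 5s + 7) − 630| < ε.

δ = min(2, ε/359)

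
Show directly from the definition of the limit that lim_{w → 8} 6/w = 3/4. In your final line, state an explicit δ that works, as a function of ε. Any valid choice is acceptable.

δ = min(4, (16/3)ε)

Fix ε > 0. We seek δ > 0 such that 0 < |w − 8| < δ implies |6/w − (3/4)| < ε.
|6/w − (3/4)| = 6·|8 − w|/(8·|w|) = 6|w − 8|/(8|w|).
Restrict δ ≤ 4. Then |w − 8| < 4 gives |w| > 4, so 8|w| > 32.
Then |6/w − (3/4)| < 6|w − 8|/32, which is < ε when |w − 8| < (16/3)ε.
Take δ = min(4, (16/3)ε). Then 0 < |w − 8| < δ gives both |w − 8| < 4 and |w − 8| < (16/3)ε, so |6/w − (3/4)| < ε.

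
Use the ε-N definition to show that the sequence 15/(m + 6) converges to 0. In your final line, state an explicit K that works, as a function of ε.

Suppose ε > 0. For m ≥ 1, |15/(m + 6) − 0| = 15/(m + 6) ≤ 15/m.
We need 15/m < ε, i.e. m > 15/ε.
Take K = 15/ε. If m > K then |15/(m + 6)| ≤ 15/m < ε.

K = 15/ε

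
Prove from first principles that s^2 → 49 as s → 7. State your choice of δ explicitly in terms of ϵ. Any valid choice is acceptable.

δ = min(1, ϵ/15)

Suppose ϵ > 0. We seek δ > 0 with 0 < |s − 7| < δ ⇒ |s^2 − 49| < ϵ.
Factor: s^2 − 49 = (s − 7)(s + 7), so |s^2 − 49| = |s − 7|·|s + 7|.
Restrict δ ≤ 1. Then |s − 7| < 1 gives |s| < 8, so by the triangle inequality |s + 7| ≤ 8 + 7 = 15.
Hence |s^2 − 49| ≤ 15|s − 7|, which is < ϵ once |s − 7| < ϵ/15.
Take δ = min(1, ϵ/15). If 0 < |s − 7| < δ then both bounds hold and |s^2 − 49| ≤ 15|s − 7| < 15·(ϵ/15) = ϵ.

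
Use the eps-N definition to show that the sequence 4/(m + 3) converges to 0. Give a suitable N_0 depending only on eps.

Suppose eps > 0. For m ≥ 1, |4/(m + 3) − 0| = 4/(m + 3) ≤ 4/m.
We need 4/m < eps, i.e. m > 4/eps.
Take N_0 = 4/eps. If m > N_0 then |4/(m + 3)| ≤ 4/m < eps.

N_0 = 4/eps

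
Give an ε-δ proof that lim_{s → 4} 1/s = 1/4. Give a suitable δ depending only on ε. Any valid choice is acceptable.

δ = min(2, 8ε)

Let ε > 0. We seek δ > 0 such that 0 < |s − 4| < δ implies |1/s − (1/4)| < ε.
|1/s − (1/4)| = |4 − s|/(4·|s|) = |s − 4|/(4|s|).
Require δ ≤ 2 so that |s| > 4 − 2 = 2, hence 4|s| > 8.
Then |1/s − (1/4)| < |s − 4|/8, which is < ε when |s − 4| < 8ε.
Take δ = min(2, 8ε). Then 0 < |s − 4| < δ gives both |s − 4| < 2 and |s − 4| < 8ε, so |1/s − (1/4)| < ε.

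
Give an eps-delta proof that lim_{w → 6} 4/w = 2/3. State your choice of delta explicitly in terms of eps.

delta = min(3, (9/2)eps)

Let eps > 0. We seek delta > 0 such that 0 < |w − 6| < delta implies |4/w − (2/3)| < eps.
|4/w − (2/3)| = 4·|6 − w|/(6·|w|) = 4|w − 6|/(6|w|).
Require delta ≤ 3 so that |w| > 6 − 3 = 3, hence 6|w| > 18.
Then |4/w − (2/3)| < 4|w − 6|/18, which is < eps when |w − 6| < (9/2)eps.
Take delta = min(3, (9/2)eps). Then 0 < |w − 6| < delta gives both |w − 6| < 3 and |w − 6| < (9/2)eps, so |4/w − (2/3)| < eps.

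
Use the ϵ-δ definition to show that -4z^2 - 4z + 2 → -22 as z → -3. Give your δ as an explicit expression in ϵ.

δ = min(1, ϵ/24)

Let ϵ > 0 be given. We want δ > 0 such that 0 < |z + 3| < δ implies |(-4z^2 - 4z + 2) + 22| < ϵ.
(-4z^2 - 4z + 2) + 22 = -4z^2 - 4z + 24 = (z + 3)(-4z + 8).
So |(-4z^2 - 4z + 2) + 22| = |z + 3|·|-4z + 8|.
Require δ ≤ 1. Then |z + 3| < 1 gives |z| < 4, and by the triangle inequality |-4z + 8| ≤ 4·4 + 8 = 24.
Hence |(-4z^2 - 4z + 2) + 22| ≤ 24|z + 3| < ϵ provided |z + 3| < ϵ/24.
Take δ = min(1, ϵ/24). Then 0 < |z + 3| < δ gives both |z + 3| < 1 and |z + 3| < ϵ/24, so |(-4z^2 - 4z + 2) + 22| < ϵ.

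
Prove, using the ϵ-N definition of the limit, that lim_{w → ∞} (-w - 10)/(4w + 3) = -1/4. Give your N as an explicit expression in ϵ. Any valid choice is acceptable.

Let ϵ > 0. We seek N > 0 such that w > N implies |(-w - 10)/(4w + 3) + 1/4| < ϵ.
(-w - 10)/(4w + 3) + 1/4 = (4(-w - 10) − (-1)(4w + 3)) / (4(4w + 3)) = -37/(4(4w + 3)).
For w > 0 we have 4w + 3 > 4w, so |(-w - 10)/(4w + 3) + 1/4| = 37/(4(4w + 3)) < 37/(4·4w) = (37/16)/w.
Thus |(-w - 10)/(4w + 3) + 1/4| < ϵ whenever w > (37/16)/ϵ.
Take N = (37/16)/ϵ. If w > N then |(-w - 10)/(4w + 3) + 1/4| < (37/16)/w < ϵ.

N = (37/16)/ϵ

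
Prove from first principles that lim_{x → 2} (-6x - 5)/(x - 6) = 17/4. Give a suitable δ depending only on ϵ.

Let ϵ > 0 be given. We want δ > 0 with 0 < |x − 2| < δ ⇒ |(-6x - 5)/(x - 6) − (17/4)| < ϵ.
Combining over a common denominator, (-6x - 5)/(x - 6) − (17/4) = [(-6x - 5)·(-4) − (-17)·(x - 6)] / [(-4)·(x - 6)] = 41(x − 2) / ((-4)(x - 6)).
So |(-6x - 5)/(x - 6) − (17/4)| = 41|x − 2| / (4·|x − 6|).
Require δ ≤ 2, so |x − 6| ≥ |-4| − |x − 2| > 4 − 2 = 2.
Hence |(-6x - 5)/(x - 6) − (17/4)| < 41|x − 2|/(4·2) = (41/8)|x − 2|, which is < ϵ once |x − 2| < (8/41)ϵ.
Take δ = min(2, (8/41)ϵ). Then 0 < |x − 2| < δ forces both bounds, so |(-6x - 5)/(x - 6) − (17/4)| < ϵ.

δ = min(2, (8/41)ϵ)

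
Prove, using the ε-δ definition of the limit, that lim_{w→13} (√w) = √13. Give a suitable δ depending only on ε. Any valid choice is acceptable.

Let ε > 0 be given. We want δ > 0 such that 0 < |w − 13| < δ implies |√w − √13| < ε.
Multiplying by the conjugate, |√w − √13| = |w − 13|/(√w + √13).
Restrict δ ≤ 13 so that |w − 13| < 13 forces w > 0, and then √w + √13 > √13.
Hence |√w − √13| < |w − 13|/√13, which is < ε once |w − 13| < √13·ε.
Take δ = min(13, √13·ε). If 0 < |w − 13| < δ then w > 0 and |√w − √13| < |w − 13|/√13 < ε.

δ = min(13, √13·ε)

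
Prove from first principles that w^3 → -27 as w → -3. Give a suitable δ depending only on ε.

Fix ε > 0. We seek δ > 0 with 0 < |w + 3| < δ ⇒ |w^3 + 27| < ε.
Factor: w^3 + 27 = (w + 3)(w^2 - 3w + 9), so |w^3 + 27| = |w + 3|·|w^2 - 3w + 9|.
Impose δ ≤ 1 so that |w| < 4; then |w^2 - 3w + 9| ≤ 37.
Hence |w^3 + 27| ≤ 37|w + 3|, which is < ε once |w + 3| < ε/37.
Take δ = min(1, ε/37). If 0 < |w + 3| < δ then both bounds hold and |w^3 + 27| ≤ 37|w + 3| < 37·(ε/37) = ε.

δ = min(1, ε/37)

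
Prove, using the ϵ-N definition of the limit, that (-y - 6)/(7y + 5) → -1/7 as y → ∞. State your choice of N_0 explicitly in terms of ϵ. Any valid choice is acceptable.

Fix ϵ > 0. We seek N_0 > 0 such that y > N_0 implies |(-y - 6)/(7y + 5) + 1/7| < ϵ.
(-y - 6)/(7y + 5) + 1/7 = (7(-y - 6) − (-1)(7y + 5)) / (7(7y + 5)) = -37/(7(7y + 5)).
For y > 0 we have 7y + 5 > 7y, so |(-y - 6)/(7y + 5) + 1/7| = 37/(7(7y + 5)) < 37/(7·7y) = (37/49)/y.
Thus |(-y - 6)/(7y + 5) + 1/7| < ϵ whenever y > (37/49)/ϵ.
Take N_0 = (37/49)/ϵ. If y > N_0 then |(-y - 6)/(7y + 5) + 1/7| < (37/49)/y < ϵ.

N_0 = (37/49)/ϵ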